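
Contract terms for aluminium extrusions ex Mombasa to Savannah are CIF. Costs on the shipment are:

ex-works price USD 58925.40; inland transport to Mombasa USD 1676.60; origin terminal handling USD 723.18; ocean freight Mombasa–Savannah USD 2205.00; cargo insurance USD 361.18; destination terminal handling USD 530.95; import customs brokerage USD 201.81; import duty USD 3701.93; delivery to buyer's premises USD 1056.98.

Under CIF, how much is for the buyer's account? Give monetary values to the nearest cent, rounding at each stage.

Buyer's account: USD 5491.67

CIF: the seller pays costs through ocean freight and marine insurance to the destination port.
Seller's account: goods 58925.40 + inland to port 1676.60 + origin terminal 723.18 + freight 2205.00 + insurance 361.18 = 63891.36
Buyer's account: destination terminal 530.95 + brokerage 201.81 + duty 3701.93 + delivery 1056.98 = 5491.67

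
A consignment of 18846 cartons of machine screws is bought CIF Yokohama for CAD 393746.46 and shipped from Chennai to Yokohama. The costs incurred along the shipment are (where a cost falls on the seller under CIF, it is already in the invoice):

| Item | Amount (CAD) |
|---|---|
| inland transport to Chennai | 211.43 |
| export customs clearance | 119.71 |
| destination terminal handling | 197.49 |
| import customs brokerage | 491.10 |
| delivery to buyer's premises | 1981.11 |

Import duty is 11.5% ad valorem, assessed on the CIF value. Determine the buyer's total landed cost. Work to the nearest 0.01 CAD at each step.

Total landed cost: CAD 441697.00

CIF: the seller pays costs through ocean freight and marine insurance to the destination port.
Already in the invoice (seller's account under CIF): inland to port, export clearance — exclude.
The CIF price already equals the CIF value: 393746.46
Import duty = 393746.46 × 11.5% = 45280.84
Buyer bears: destination terminal 197.49 + brokerage 491.10 + delivery 1981.11 + duty 45280.84 = 47950.54
Landed cost = invoice 393746.46 + 47950.54 = 441697.00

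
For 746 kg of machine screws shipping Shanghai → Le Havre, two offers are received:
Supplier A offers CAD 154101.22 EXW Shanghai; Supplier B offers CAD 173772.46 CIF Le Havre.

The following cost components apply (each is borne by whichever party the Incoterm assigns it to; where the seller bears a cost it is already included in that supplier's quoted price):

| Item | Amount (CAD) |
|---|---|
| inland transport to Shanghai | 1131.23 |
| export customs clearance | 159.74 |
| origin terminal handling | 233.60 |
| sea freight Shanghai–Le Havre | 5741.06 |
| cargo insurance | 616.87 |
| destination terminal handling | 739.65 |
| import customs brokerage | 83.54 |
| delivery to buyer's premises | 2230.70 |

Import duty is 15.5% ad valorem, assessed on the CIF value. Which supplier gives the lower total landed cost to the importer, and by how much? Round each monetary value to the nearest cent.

Supplier A (EXW):
CIF value = EXW price + inland to port + export clearance + origin terminal + freight + insurance = 154101.22 + 1131.23 + 159.74 + 233.60 + 5741.06 + 616.87 = 161983.72
Import duty = 161983.72 × 15.5% = 25107.48
Buyer bears (A): 1131.23 + 159.74 + 233.60 + 5741.06 + 616.87 + 739.65 + 83.54 + 2230.70 = 10936.39
Landed cost (A) = invoice 154101.22 + 10936.39 + duty 25107.48 = 190145.09
Supplier B (CIF):
The CIF price already equals the CIF value: 173772.46
Import duty = 173772.46 × 15.5% = 26934.73
Buyer bears (B): 739.65 + 83.54 + 2230.70 = 3053.89
Landed cost (B) = invoice 173772.46 + 3053.89 + duty 26934.73 = 203761.08
Difference = |190145.09 − 203761.08| = 13615.99

Supplier A is cheaper by CAD 13615.99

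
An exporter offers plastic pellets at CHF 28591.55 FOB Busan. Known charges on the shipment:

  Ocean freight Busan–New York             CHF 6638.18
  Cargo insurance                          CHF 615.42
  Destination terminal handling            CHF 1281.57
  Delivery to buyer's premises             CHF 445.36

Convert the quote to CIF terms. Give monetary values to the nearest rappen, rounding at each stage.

Not relevant to the conversion: destination terminal, delivery — on the buyer under both terms; not part of either seller's price.
From FOB to CIF, the seller additionally bears: freight, insurance.
CIF price = 28591.55 + 6638.18 + 615.42 = 35845.15

CIF price: CHF 35845.15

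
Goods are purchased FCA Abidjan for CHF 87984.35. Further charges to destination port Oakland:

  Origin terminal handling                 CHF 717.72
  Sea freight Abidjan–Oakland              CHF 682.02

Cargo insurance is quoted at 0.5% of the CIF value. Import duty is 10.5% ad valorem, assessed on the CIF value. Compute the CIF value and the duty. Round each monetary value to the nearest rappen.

Let C be the CIF value. C = FCA price + pre-shipment costs + freight + 0.5% × C
C − 0.5% × C = 87984.35 + 717.72 + 682.02
0.995 × C = 89384.09
C = 89384.09 / 0.995 = 89833.26
Insurance premium = 0.5% × 89833.26 = 449.17
Import duty = 89833.26 × 10.5% = 9432.49

CIF value: CHF 89833.26; import duty: CHF 9432.49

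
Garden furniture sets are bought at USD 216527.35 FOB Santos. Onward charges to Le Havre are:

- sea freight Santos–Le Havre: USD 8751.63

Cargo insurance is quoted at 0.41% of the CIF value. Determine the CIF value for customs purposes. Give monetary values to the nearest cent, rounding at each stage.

Let C be the CIF value. C = FOB price + freight + 0.41% × C
C − 0.41% × C = 216527.35 + 8751.63
0.9959 × C = 225278.98
C = 225278.98 / 0.9959 = 226206.43
Insurance premium = 0.41% × 226206.43 = 927.45

CIF value: USD 226206.43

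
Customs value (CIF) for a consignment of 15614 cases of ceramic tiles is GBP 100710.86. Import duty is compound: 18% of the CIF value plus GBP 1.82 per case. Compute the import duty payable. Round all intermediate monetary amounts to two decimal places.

Import duty: GBP 46545.43

Ad valorem component: 100710.86 × 18% = 18127.95
Specific component: 15614 × 1.82 = 28417.48
Import duty = 18127.95 + 28417.48 = 46545.43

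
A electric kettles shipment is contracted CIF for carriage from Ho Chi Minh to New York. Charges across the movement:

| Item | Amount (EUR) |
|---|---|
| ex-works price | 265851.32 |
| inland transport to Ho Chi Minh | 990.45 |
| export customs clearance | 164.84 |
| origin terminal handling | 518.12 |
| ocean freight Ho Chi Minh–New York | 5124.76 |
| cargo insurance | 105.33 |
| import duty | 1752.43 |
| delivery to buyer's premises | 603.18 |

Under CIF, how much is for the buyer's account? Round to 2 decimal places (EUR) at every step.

CIF: the seller pays costs through ocean freight and marine insurance to the destination port.
Seller's account: goods 265851.32 + inland to port 990.45 + export clearance 164.84 + origin terminal 518.12 + freight 5124.76 + insurance 105.33 = 272754.82
Buyer's account: duty 1752.43 + delivery 603.18 = 2355.61

Buyer's account: EUR 2355.61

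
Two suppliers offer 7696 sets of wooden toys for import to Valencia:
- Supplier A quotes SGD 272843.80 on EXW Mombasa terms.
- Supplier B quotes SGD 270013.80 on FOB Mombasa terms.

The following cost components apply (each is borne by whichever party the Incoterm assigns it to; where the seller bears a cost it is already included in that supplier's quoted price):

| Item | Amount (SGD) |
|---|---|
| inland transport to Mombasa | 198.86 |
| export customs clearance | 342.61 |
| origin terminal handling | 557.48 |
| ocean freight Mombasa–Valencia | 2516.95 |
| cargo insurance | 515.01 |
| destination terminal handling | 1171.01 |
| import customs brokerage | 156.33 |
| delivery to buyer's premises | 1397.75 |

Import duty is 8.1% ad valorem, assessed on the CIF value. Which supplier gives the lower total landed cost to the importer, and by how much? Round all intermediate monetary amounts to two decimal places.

Supplier A (EXW):
CIF value = EXW price + inland to port + export clearance + origin terminal + freight + insurance = 272843.80 + 198.86 + 342.61 + 557.48 + 2516.95 + 515.01 = 276974.71
Import duty = 276974.71 × 8.1% = 22434.95
Buyer bears (A): 198.86 + 342.61 + 557.48 + 2516.95 + 515.01 + 1171.01 + 156.33 + 1397.75 = 6856.00
Landed cost (A) = invoice 272843.80 + 6856.00 + duty 22434.95 = 302134.75
Supplier B (FOB):
CIF value = FOB price + freight + insurance = 270013.80 + 2516.95 + 515.01 = 273045.76
Import duty = 273045.76 × 8.1% = 22116.71
Buyer bears (B): 2516.95 + 515.01 + 1171.01 + 156.33 + 1397.75 = 5757.05
Landed cost (B) = invoice 270013.80 + 5757.05 + duty 22116.71 = 297887.56
Difference = |302134.75 − 297887.56| = 4247.19

Supplier B is cheaper by SGD 4247.19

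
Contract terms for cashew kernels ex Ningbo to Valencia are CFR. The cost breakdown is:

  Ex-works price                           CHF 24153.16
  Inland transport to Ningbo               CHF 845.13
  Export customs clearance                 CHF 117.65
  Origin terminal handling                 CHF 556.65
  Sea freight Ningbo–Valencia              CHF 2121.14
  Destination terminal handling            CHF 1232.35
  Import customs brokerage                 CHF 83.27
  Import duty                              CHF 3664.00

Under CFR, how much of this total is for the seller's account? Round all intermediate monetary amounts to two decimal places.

Seller's account: CHF 27793.73

CFR: the seller pays costs through ocean freight to the destination port, but not insurance.
Seller's account: goods 24153.16 + inland to port 845.13 + export clearance 117.65 + origin terminal 556.65 + freight 2121.14 = 27793.73
Buyer's account: destination terminal 1232.35 + brokerage 83.27 + duty 3664.00 = 4979.62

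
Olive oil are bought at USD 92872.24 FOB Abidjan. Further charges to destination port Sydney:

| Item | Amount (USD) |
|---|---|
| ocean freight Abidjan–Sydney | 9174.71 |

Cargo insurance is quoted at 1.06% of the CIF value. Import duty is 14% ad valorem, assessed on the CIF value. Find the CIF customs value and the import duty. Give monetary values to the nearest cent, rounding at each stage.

CIF value: USD 103140.24; import duty: USD 14439.63

Let C be the CIF value. C = FOB price + freight + 1.06% × C
C − 1.06% × C = 92872.24 + 9174.71
0.9894 × C = 102046.95
C = 102046.95 / 0.9894 = 103140.24
Insurance premium = 1.06% × 103140.24 = 1093.29
Import duty = 103140.24 × 14% = 14439.63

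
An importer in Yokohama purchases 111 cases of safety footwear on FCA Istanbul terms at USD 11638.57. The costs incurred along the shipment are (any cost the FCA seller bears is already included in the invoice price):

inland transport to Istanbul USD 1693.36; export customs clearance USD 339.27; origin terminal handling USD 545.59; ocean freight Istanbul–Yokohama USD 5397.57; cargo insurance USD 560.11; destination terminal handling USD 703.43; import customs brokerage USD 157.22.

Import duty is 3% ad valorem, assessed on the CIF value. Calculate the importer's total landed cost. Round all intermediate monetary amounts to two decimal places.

FCA: the seller delivers export-cleared goods to the carrier; the buyer bears costs from that point.
Already in the invoice (seller's account under FCA): inland to port, export clearance — exclude.
CIF value = FCA price + origin terminal + freight + insurance = 11638.57 + 545.59 + 5397.57 + 560.11 = 18141.84
Import duty = 18141.84 × 3% = 544.26
Buyer bears: origin terminal 545.59 + freight 5397.57 + insurance 560.11 + destination terminal 703.43 + brokerage 157.22 + duty 544.26 = 7908.18
Landed cost = invoice 11638.57 + 7908.18 = 19546.75

Total landed cost: USD 19546.75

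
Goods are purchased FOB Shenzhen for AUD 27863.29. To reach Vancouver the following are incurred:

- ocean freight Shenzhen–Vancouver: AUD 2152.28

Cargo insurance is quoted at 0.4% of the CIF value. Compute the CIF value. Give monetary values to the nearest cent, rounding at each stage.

CIF value: AUD 30136.11

Let C be the CIF value. C = FOB price + freight + 0.4% × C
C − 0.4% × C = 27863.29 + 2152.28
0.996 × C = 30015.57
C = 30015.57 / 0.996 = 30136.11
Insurance premium = 0.4% × 30136.11 = 120.54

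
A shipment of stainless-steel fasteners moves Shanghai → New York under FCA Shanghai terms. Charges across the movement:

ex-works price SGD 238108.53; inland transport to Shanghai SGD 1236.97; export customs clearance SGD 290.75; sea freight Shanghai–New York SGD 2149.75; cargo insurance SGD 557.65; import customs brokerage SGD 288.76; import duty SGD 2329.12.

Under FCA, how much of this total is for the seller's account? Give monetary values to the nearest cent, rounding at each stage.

FCA: the seller delivers export-cleared goods to the carrier; the buyer bears costs from that point.
Seller's account: goods 238108.53 + inland to port 1236.97 + export clearance 290.75 = 239636.25
Buyer's account: freight 2149.75 + insurance 557.65 + brokerage 288.76 + duty 2329.12 = 5325.28

Seller's account: SGD 239636.25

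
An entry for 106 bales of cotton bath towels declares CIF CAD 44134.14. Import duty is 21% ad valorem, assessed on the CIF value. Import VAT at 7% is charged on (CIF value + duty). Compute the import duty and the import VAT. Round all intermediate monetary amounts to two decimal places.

Import duty: CAD 9268.17; import VAT: CAD 3738.16

Import duty = 44134.14 × 21% = 9268.17
VAT base = CIF + duty = 44134.14 + 9268.17 = 53402.31
Import VAT = 53402.31 × 7% = 3738.16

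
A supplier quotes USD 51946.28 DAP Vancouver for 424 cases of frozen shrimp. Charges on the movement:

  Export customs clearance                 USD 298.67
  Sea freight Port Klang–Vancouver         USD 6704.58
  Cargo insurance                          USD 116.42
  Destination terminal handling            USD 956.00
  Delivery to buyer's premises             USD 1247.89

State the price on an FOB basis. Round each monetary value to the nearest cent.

Not relevant to the conversion: export clearance — on the seller under both DAP and FOB; already in the DAP price and stays in the FOB price.
From DAP to FOB, the seller no longer bears: freight, insurance, destination terminal, delivery.
FOB price = 51946.28 − 6704.58 − 116.42 − 956.00 − 1247.89 = 42921.39

FOB price: USD 42921.39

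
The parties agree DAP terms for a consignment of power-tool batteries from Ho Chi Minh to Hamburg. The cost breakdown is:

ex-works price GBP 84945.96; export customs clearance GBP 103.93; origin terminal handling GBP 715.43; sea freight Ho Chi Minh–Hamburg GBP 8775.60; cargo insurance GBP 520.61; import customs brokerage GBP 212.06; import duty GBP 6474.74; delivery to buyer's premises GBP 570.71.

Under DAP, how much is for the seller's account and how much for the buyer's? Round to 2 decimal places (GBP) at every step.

Seller: GBP 95632.24; buyer: GBP 6686.80

DAP: the seller bears all costs to the named destination except import duty and clearance.
Seller's account: goods 84945.96 + export clearance 103.93 + origin terminal 715.43 + freight 8775.60 + insurance 520.61 + delivery 570.71 = 95632.24
Buyer's account: brokerage 212.06 + duty 6474.74 = 6686.80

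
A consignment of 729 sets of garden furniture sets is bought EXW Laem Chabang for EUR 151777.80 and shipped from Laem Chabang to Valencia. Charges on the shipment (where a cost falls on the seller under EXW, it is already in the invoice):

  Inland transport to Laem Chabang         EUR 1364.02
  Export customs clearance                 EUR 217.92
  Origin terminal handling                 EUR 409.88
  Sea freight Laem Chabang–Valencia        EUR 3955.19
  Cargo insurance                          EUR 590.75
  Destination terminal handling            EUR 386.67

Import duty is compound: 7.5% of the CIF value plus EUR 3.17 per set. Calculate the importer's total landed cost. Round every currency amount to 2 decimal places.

Total landed cost: EUR 172886.83

EXW: the seller makes goods available at their premises; the buyer bears all onward costs.
CIF value = EXW price + inland to port + export clearance + origin terminal + freight + insurance = 151777.80 + 1364.02 + 217.92 + 409.88 + 3955.19 + 590.75 = 158315.56
Ad valorem component: 158315.56 × 7.5% = 11873.67
Specific component: 729 × 3.17 = 2310.93
Import duty = 11873.67 + 2310.93 = 14184.60
Buyer bears: inland to port 1364.02 + export clearance 217.92 + origin terminal 409.88 + freight 3955.19 + insurance 590.75 + destination terminal 386.67 + duty 14184.60 = 21109.03
Landed cost = invoice 151777.80 + 21109.03 = 172886.83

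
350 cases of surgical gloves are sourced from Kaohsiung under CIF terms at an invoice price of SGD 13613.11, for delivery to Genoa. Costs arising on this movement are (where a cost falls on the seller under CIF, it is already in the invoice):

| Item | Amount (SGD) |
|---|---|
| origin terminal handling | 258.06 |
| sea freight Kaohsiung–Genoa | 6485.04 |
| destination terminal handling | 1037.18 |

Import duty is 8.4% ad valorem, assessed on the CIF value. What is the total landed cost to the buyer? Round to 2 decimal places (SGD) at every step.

Total landed cost: SGD 15793.79

CIF: the seller pays costs through ocean freight and marine insurance to the destination port.
Already in the invoice (seller's account under CIF): origin terminal, freight — exclude.
The CIF price already equals the CIF value: 13613.11
Import duty = 13613.11 × 8.4% = 1143.50
Buyer bears: destination terminal 1037.18 + duty 1143.50 = 2180.68
Landed cost = invoice 13613.11 + 2180.68 = 15793.79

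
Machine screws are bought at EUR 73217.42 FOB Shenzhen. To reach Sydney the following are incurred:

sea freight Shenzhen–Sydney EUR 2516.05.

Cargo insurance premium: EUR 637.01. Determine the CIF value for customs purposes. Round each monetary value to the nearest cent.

CIF = FOB price + freight + insurance
CIF = 73217.42 + 2516.05 + 637.01 = 76370.48

CIF value: EUR 76370.48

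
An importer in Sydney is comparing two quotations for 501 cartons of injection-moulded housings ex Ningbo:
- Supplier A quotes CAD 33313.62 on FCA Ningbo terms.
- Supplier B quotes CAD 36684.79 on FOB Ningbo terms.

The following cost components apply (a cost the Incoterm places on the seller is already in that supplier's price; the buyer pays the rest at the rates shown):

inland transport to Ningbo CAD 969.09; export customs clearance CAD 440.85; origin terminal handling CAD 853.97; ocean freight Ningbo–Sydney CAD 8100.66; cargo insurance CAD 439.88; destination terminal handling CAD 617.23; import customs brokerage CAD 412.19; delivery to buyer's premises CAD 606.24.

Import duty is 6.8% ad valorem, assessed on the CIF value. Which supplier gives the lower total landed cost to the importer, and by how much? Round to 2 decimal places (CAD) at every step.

Supplier A is cheaper by CAD 2688.37

Supplier A (FCA):
CIF value = FCA price + origin terminal + freight + insurance = 33313.62 + 853.97 + 8100.66 + 439.88 = 42708.13
Import duty = 42708.13 × 6.8% = 2904.15
Buyer bears (A): 853.97 + 8100.66 + 439.88 + 617.23 + 412.19 + 606.24 = 11030.17
Landed cost (A) = invoice 33313.62 + 11030.17 + duty 2904.15 = 47247.94
Supplier B (FOB):
CIF value = FOB price + freight + insurance = 36684.79 + 8100.66 + 439.88 = 45225.33
Import duty = 45225.33 × 6.8% = 3075.32
Buyer bears (B): 8100.66 + 439.88 + 617.23 + 412.19 + 606.24 = 10176.20
Landed cost (B) = invoice 36684.79 + 10176.20 + duty 3075.32 = 49936.31
Difference = |47247.94 − 49936.31| = 2688.37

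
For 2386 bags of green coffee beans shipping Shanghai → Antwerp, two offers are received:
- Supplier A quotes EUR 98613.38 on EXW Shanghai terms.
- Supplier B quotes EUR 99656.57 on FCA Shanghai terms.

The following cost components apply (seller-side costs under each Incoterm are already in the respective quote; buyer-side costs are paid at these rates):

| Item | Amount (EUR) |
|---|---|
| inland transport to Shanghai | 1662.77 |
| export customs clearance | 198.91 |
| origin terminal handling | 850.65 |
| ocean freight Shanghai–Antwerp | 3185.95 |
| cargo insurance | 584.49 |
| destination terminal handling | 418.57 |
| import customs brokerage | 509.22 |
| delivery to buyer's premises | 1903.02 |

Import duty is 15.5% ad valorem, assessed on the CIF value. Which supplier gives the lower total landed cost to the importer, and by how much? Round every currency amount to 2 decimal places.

Supplier B is cheaper by EUR 945.35

Supplier A (EXW):
CIF value = EXW price + inland to port + export clearance + origin terminal + freight + insurance = 98613.38 + 1662.77 + 198.91 + 850.65 + 3185.95 + 584.49 = 105096.15
Import duty = 105096.15 × 15.5% = 16289.90
Buyer bears (A): 1662.77 + 198.91 + 850.65 + 3185.95 + 584.49 + 418.57 + 509.22 + 1903.02 = 9313.58
Landed cost (A) = invoice 98613.38 + 9313.58 + duty 16289.90 = 124216.86
Supplier B (FCA):
CIF value = FCA price + origin terminal + freight + insurance = 99656.57 + 850.65 + 3185.95 + 584.49 = 104277.66
Import duty = 104277.66 × 15.5% = 16163.04
Buyer bears (B): 850.65 + 3185.95 + 584.49 + 418.57 + 509.22 + 1903.02 = 7451.90
Landed cost (B) = invoice 99656.57 + 7451.90 + duty 16163.04 = 123271.51
Difference = |124216.86 − 123271.51| = 945.35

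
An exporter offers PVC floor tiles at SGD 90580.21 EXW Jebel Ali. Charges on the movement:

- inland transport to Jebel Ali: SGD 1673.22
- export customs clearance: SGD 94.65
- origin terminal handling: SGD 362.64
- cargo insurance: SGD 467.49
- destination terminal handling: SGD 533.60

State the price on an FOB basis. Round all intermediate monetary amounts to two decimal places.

Not relevant to the conversion: destination terminal, insurance — on the buyer under both terms; not part of either seller's price.
From EXW to FOB, the seller additionally bears: inland to port, export clearance, origin terminal.
FOB price = 90580.21 + 1673.22 + 94.65 + 362.64 = 92710.72

FOB price: SGD 92710.72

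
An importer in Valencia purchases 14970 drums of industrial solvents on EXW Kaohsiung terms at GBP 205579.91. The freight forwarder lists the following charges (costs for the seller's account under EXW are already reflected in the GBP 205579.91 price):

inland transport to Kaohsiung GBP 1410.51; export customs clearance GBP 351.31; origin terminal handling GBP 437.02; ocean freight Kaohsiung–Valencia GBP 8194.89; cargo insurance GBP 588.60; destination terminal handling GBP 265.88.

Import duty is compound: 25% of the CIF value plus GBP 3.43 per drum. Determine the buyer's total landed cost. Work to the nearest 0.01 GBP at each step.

EXW: the seller makes goods available at their premises; the buyer bears all onward costs.
CIF value = EXW price + inland to port + export clearance + origin terminal + freight + insurance = 205579.91 + 1410.51 + 351.31 + 437.02 + 8194.89 + 588.60 = 216562.24
Ad valorem component: 216562.24 × 25% = 54140.56
Specific component: 14970 × 3.43 = 51347.10
Import duty = 54140.56 + 51347.10 = 105487.66
Buyer bears: inland to port 1410.51 + export clearance 351.31 + origin terminal 437.02 + freight 8194.89 + insurance 588.60 + destination terminal 265.88 + duty 105487.66 = 116735.87
Landed cost = invoice 205579.91 + 116735.87 = 322315.78

Total landed cost: GBP 322315.78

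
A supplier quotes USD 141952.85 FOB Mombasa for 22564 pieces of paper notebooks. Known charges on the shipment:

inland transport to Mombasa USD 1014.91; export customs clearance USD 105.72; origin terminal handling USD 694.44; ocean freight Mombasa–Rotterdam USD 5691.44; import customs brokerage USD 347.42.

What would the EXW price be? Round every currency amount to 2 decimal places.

EXW price: USD 140137.78

Not relevant to the conversion: brokerage, freight — on the buyer under both terms; not part of either seller's price.
From FOB to EXW, the seller no longer bears: inland to port, export clearance, origin terminal.
EXW price = 141952.85 − 1014.91 − 105.72 − 694.44 = 140137.78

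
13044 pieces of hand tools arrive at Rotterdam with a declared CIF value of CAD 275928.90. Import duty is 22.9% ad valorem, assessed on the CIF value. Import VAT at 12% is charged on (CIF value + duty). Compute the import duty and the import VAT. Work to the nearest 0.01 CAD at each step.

Import duty: CAD 63187.72; import VAT: CAD 40693.99

Import duty = 275928.90 × 22.9% = 63187.72
VAT base = CIF + duty = 275928.90 + 63187.72 = 339116.62
Import VAT = 339116.62 × 12% = 40693.99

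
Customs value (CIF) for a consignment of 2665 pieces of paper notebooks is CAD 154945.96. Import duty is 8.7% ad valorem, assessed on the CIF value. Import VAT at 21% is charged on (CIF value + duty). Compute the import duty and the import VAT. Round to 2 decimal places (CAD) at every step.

Import duty = 154945.96 × 8.7% = 13480.30
VAT base = CIF + duty = 154945.96 + 13480.30 = 168426.26
Import VAT = 168426.26 × 21% = 35369.51

Import duty: CAD 13480.30; import VAT: CAD 35369.51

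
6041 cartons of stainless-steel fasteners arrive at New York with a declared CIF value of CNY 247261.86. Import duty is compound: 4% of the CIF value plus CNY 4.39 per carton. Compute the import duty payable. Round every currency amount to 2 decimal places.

Ad valorem component: 247261.86 × 4% = 9890.47
Specific component: 6041 × 4.39 = 26519.99
Import duty = 9890.47 + 26519.99 = 36410.46

Import duty: CNY 36410.46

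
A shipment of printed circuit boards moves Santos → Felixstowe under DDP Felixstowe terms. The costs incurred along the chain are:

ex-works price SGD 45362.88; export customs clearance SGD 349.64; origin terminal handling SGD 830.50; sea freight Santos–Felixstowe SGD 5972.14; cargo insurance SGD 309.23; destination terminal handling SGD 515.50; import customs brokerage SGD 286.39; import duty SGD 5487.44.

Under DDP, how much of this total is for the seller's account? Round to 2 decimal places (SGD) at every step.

Seller's account: SGD 59113.72

DDP: the seller bears all costs including import duty.
Seller's account: goods 45362.88 + export clearance 349.64 + origin terminal 830.50 + freight 5972.14 + insurance 309.23 + destination terminal 515.50 + brokerage 286.39 + duty 5487.44 = 59113.72
Buyer's account: 0.00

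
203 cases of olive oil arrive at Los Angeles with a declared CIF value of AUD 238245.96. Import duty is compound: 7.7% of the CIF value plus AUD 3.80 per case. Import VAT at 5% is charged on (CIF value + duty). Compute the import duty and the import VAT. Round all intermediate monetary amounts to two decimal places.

Import duty: AUD 19116.34; import VAT: AUD 12868.12

Ad valorem component: 238245.96 × 7.7% = 18344.94
Specific component: 203 × 3.80 = 771.40
Import duty = 18344.94 + 771.40 = 19116.34
VAT base = CIF + duty = 238245.96 + 19116.34 = 257362.30
Import VAT = 257362.30 × 5% = 12868.12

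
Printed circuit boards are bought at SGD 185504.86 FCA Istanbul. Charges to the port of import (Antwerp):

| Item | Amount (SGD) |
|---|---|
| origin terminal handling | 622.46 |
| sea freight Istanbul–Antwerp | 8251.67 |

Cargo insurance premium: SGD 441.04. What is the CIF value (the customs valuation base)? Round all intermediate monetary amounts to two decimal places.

CIF = FCA price + pre-shipment costs + freight + insurance
CIF = 185504.86 + 622.46 + 8251.67 + 441.04 = 194820.03

CIF value: SGD 194820.03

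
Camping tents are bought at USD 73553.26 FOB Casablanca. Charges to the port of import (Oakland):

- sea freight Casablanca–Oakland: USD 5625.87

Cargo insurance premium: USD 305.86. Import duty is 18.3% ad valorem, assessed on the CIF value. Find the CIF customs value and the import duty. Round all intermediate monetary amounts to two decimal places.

CIF = FOB price + freight + insurance
CIF = 73553.26 + 5625.87 + 305.86 = 79484.99
Import duty = 79484.99 × 18.3% = 14545.75

CIF value: USD 79484.99; import duty: USD 14545.75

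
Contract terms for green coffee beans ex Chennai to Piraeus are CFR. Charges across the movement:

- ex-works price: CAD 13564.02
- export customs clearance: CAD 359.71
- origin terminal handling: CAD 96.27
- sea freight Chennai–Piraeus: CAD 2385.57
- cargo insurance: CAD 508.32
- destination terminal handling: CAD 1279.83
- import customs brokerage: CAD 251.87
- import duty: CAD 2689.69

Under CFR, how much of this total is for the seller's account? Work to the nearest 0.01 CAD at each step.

CFR: the seller pays costs through ocean freight to the destination port, but not insurance.
Seller's account: goods 13564.02 + export clearance 359.71 + origin terminal 96.27 + freight 2385.57 = 16405.57
Buyer's account: insurance 508.32 + destination terminal 1279.83 + brokerage 251.87 + duty 2689.69 = 4729.71

Seller's account: CAD 16405.57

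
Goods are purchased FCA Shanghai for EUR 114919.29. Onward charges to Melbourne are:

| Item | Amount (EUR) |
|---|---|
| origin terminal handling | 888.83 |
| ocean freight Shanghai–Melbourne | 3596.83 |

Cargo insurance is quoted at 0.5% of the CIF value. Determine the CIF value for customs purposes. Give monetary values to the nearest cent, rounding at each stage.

Let C be the CIF value. C = FCA price + pre-shipment costs + freight + 0.5% × C
C − 0.5% × C = 114919.29 + 888.83 + 3596.83
0.995 × C = 119404.95
C = 119404.95 / 0.995 = 120004.97
Insurance premium = 0.5% × 120004.97 = 600.02

CIF value: EUR 120004.97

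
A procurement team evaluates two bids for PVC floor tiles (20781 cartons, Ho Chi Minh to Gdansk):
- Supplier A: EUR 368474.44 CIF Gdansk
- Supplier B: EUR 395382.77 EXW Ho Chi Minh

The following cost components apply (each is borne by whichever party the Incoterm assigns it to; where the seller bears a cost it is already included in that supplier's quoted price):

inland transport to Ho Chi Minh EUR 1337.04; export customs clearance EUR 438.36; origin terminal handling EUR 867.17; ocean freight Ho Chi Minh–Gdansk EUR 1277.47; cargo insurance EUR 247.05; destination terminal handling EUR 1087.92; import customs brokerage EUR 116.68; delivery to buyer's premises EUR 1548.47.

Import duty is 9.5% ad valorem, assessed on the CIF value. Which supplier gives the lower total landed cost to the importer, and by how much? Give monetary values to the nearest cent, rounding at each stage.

Supplier A is cheaper by EUR 34027.59

Supplier A (CIF):
The CIF price already equals the CIF value: 368474.44
Import duty = 368474.44 × 9.5% = 35005.07
Buyer bears (A): 1087.92 + 116.68 + 1548.47 = 2753.07
Landed cost (A) = invoice 368474.44 + 2753.07 + duty 35005.07 = 406232.58
Supplier B (EXW):
CIF value = EXW price + inland to port + export clearance + origin terminal + freight + insurance = 395382.77 + 1337.04 + 438.36 + 867.17 + 1277.47 + 247.05 = 399549.86
Import duty = 399549.86 × 9.5% = 37957.24
Buyer bears (B): 1337.04 + 438.36 + 867.17 + 1277.47 + 247.05 + 1087.92 + 116.68 + 1548.47 = 6920.16
Landed cost (B) = invoice 395382.77 + 6920.16 + duty 37957.24 = 440260.17
Difference = |406232.58 − 440260.17| = 34027.59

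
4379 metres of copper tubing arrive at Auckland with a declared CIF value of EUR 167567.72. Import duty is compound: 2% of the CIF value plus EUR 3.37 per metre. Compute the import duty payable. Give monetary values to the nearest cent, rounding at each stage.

Ad valorem component: 167567.72 × 2% = 3351.35
Specific component: 4379 × 3.37 = 14757.23
Import duty = 3351.35 + 14757.23 = 18108.58

Import duty: EUR 18108.58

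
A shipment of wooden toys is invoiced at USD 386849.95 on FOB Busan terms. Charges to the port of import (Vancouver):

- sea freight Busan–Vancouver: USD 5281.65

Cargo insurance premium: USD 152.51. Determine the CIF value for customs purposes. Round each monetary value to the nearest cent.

CIF = FOB price + freight + insurance
CIF = 386849.95 + 5281.65 + 152.51 = 392284.11

CIF value: USD 392284.11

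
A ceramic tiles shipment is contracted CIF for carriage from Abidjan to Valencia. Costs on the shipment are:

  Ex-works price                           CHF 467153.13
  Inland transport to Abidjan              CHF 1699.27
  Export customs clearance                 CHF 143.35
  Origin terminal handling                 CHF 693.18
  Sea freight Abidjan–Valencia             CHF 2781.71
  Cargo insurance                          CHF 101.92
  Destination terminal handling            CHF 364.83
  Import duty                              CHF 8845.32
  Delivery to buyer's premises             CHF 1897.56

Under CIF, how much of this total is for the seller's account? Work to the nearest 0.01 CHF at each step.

Seller's account: CHF 472572.56

CIF: the seller pays costs through ocean freight and marine insurance to the destination port.
Seller's account: goods 467153.13 + inland to port 1699.27 + export clearance 143.35 + origin terminal 693.18 + freight 2781.71 + insurance 101.92 = 472572.56
Buyer's account: destination terminal 364.83 + duty 8845.32 + delivery 1897.56 = 11107.71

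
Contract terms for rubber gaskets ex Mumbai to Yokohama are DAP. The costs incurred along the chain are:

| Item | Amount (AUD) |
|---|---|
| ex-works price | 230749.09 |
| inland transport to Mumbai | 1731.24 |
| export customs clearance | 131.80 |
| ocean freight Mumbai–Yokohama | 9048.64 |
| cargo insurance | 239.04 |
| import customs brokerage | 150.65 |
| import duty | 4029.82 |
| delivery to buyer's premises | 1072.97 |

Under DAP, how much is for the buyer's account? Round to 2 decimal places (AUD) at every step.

DAP: the seller bears all costs to the named destination except import duty and clearance.
Seller's account: goods 230749.09 + inland to port 1731.24 + export clearance 131.80 + freight 9048.64 + insurance 239.04 + delivery 1072.97 = 242972.78
Buyer's account: brokerage 150.65 + duty 4029.82 = 4180.47

Buyer's account: AUD 4180.47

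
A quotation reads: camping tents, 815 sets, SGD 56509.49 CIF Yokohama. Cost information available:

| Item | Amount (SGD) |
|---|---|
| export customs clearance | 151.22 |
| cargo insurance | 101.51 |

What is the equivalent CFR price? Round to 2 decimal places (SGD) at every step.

Not relevant to the conversion: export clearance — on the seller under both CIF and CFR; already in the CIF price and stays in the CFR price.
From CIF to CFR, the seller no longer bears: insurance.
CFR price = 56509.49 − 101.51 = 56407.98

CFR price: SGD 56407.98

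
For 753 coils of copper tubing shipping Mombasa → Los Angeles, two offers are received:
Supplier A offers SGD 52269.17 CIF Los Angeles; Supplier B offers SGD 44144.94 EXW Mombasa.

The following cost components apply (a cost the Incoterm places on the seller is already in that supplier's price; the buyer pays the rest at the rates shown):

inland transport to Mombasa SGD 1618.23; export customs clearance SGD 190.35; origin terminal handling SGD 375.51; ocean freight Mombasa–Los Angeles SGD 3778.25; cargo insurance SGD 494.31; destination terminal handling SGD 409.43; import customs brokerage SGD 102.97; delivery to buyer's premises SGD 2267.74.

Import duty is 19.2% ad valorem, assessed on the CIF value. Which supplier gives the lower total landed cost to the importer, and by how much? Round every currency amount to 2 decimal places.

Supplier A (CIF):
The CIF price already equals the CIF value: 52269.17
Import duty = 52269.17 × 19.2% = 10035.68
Buyer bears (A): 409.43 + 102.97 + 2267.74 = 2780.14
Landed cost (A) = invoice 52269.17 + 2780.14 + duty 10035.68 = 65084.99
Supplier B (EXW):
CIF value = EXW price + inland to port + export clearance + origin terminal + freight + insurance = 44144.94 + 1618.23 + 190.35 + 375.51 + 3778.25 + 494.31 = 50601.59
Import duty = 50601.59 × 19.2% = 9715.51
Buyer bears (B): 1618.23 + 190.35 + 375.51 + 3778.25 + 494.31 + 409.43 + 102.97 + 2267.74 = 9236.79
Landed cost (B) = invoice 44144.94 + 9236.79 + duty 9715.51 = 63097.24
Difference = |65084.99 − 63097.24| = 1987.75

Supplier B is cheaper by SGD 1987.75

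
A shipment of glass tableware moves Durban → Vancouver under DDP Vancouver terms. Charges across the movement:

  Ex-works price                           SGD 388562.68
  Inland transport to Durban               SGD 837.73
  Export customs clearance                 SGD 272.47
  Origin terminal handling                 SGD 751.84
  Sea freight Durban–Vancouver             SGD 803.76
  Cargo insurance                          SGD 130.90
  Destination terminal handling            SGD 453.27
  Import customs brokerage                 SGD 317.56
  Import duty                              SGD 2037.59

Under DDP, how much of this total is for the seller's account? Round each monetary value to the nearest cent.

Seller's account: SGD 394167.80

DDP: the seller bears all costs including import duty.
Seller's account: goods 388562.68 + inland to port 837.73 + export clearance 272.47 + origin terminal 751.84 + freight 803.76 + insurance 130.90 + destination terminal 453.27 + brokerage 317.56 + duty 2037.59 = 394167.80
Buyer's account: 0.00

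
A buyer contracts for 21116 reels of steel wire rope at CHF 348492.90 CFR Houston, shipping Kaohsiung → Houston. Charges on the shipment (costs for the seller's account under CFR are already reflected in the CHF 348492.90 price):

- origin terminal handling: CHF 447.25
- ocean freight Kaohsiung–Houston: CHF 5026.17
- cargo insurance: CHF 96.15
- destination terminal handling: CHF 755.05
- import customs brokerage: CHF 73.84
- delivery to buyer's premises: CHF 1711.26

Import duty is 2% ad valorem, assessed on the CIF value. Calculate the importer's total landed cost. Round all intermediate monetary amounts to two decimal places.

Total landed cost: CHF 358100.98

CFR: the seller pays costs through ocean freight to the destination port, but not insurance.
Already in the invoice (seller's account under CFR): origin terminal, freight — exclude.
CIF value = CFR price + insurance = 348492.90 + 96.15 = 348589.05
Import duty = 348589.05 × 2% = 6971.78
Buyer bears: insurance 96.15 + destination terminal 755.05 + brokerage 73.84 + delivery 1711.26 + duty 6971.78 = 9608.08
Landed cost = invoice 348492.90 + 9608.08 = 358100.98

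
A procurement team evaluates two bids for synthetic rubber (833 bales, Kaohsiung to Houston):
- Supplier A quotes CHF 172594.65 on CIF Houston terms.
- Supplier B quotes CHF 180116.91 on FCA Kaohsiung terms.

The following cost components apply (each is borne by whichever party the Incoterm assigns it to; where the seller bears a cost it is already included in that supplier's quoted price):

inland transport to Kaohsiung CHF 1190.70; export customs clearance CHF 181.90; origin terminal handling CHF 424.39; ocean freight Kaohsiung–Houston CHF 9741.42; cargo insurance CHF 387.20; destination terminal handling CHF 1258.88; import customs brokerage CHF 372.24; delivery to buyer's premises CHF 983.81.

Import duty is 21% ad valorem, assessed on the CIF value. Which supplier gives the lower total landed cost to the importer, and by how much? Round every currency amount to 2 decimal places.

Supplier A is cheaper by CHF 21871.07

Supplier A (CIF):
The CIF price already equals the CIF value: 172594.65
Import duty = 172594.65 × 21% = 36244.88
Buyer bears (A): 1258.88 + 372.24 + 983.81 = 2614.93
Landed cost (A) = invoice 172594.65 + 2614.93 + duty 36244.88 = 211454.46
Supplier B (FCA):
CIF value = FCA price + origin terminal + freight + insurance = 180116.91 + 424.39 + 9741.42 + 387.20 = 190669.92
Import duty = 190669.92 × 21% = 40040.68
Buyer bears (B): 424.39 + 9741.42 + 387.20 + 1258.88 + 372.24 + 983.81 = 13167.94
Landed cost (B) = invoice 180116.91 + 13167.94 + duty 40040.68 = 233325.53
Difference = |211454.46 − 233325.53| = 21871.07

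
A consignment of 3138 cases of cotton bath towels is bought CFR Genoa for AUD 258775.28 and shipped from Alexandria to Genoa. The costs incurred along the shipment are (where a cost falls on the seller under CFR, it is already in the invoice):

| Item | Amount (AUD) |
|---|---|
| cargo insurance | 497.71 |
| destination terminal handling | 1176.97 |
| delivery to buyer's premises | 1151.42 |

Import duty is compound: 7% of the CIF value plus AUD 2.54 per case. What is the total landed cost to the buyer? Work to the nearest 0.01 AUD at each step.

Total landed cost: AUD 287721.01

CFR: the seller pays costs through ocean freight to the destination port, but not insurance.
CIF value = CFR price + insurance = 258775.28 + 497.71 = 259272.99
Ad valorem component: 259272.99 × 7% = 18149.11
Specific component: 3138 × 2.54 = 7970.52
Import duty = 18149.11 + 7970.52 = 26119.63
Buyer bears: insurance 497.71 + destination terminal 1176.97 + delivery 1151.42 + duty 26119.63 = 28945.73
Landed cost = invoice 258775.28 + 28945.73 = 287721.01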